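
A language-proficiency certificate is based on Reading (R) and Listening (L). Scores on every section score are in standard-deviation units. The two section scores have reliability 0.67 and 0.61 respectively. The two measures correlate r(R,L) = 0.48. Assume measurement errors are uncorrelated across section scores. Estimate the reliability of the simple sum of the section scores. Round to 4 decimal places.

Var(R+L) = 2 + 2·[0.48] = 2 + 0.96 = 2.96.
Under uncorrelated errors the observed covariances equal the true-score covariances, so only the own-variance terms attenuate.
True-score variance = [0.67 + 0.61] + 0.96 = 1.28 + 0.96 = 2.24.
Reliability = 2.24 / 2.96 = 0.7568.

0.7568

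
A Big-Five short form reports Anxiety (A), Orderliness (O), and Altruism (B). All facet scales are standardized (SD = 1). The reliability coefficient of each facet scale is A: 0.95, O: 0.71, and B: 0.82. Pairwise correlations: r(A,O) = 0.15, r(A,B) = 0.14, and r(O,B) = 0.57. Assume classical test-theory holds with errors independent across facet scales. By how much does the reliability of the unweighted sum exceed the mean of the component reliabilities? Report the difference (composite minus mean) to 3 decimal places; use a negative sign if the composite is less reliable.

Var(sum) = 3 + 1.72 = 4.72; true-score variance = 2.48 + 1.72 = 4.2; composite reliability = 0.8898.
Mean component reliability = 0.8267.
Difference = 0.8898 − 0.8267 = 0.063.

0.063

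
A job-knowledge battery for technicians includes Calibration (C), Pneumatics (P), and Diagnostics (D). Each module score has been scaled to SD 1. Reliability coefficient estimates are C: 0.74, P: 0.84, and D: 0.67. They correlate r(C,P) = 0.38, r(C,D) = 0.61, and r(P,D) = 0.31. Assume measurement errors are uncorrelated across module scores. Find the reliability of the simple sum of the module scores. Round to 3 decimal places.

0.866

Var(C+P+D) = 3 + 2·[0.38 + 0.61 + 0.31] = 3 + 2.6 = 5.6.
Because errors are independent across components, Cov(Tᵢ,Tⱼ) = Cov(Xᵢ,Xⱼ); the off-diagonal part of the true-score variance is the same as above.
True-score variance = [0.74 + 0.84 + 0.67] + 2.6 = 2.25 + 2.6 = 4.85.
Reliability = 4.85 / 5.6 = 0.866.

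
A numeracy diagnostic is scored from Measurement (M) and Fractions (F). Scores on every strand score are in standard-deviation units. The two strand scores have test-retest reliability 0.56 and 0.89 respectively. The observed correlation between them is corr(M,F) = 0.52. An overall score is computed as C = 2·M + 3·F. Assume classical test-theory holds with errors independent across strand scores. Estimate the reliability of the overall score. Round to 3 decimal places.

Var(C) = 2² + 3² + 2·[6·0.52] = 13 + 6.24 = 19.24.
Under uncorrelated errors the observed covariances equal the true-score covariances, so only the own-variance terms attenuate.
True-score variance = [2²·0.56 + 3²·0.89] + 6.24 = 10.25 + 6.24 = 16.49.
Reliability = 16.49 / 19.24 = 0.857.

0.857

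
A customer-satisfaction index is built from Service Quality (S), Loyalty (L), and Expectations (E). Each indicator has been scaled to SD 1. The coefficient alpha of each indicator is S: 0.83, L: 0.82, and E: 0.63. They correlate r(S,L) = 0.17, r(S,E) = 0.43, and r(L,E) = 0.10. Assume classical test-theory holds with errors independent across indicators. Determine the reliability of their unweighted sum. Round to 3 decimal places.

0.836

Var(S+L+E) = 3 + 2·[0.17 + 0.43 + 0.10] = 3 + 1.4 = 4.4.
Because errors are independent across components, Cov(Tᵢ,Tⱼ) = Cov(Xᵢ,Xⱼ); the off-diagonal part of the true-score variance is the same as above.
True-score variance = [0.83 + 0.82 + 0.63] + 1.4 = 2.28 + 1.4 = 3.68.
Reliability = 3.68 / 4.4 = 0.836.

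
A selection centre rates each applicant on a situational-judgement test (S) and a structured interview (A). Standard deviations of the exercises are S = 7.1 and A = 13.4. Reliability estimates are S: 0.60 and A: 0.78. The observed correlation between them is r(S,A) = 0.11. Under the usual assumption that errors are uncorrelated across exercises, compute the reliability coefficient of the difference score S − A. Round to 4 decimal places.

Var(S−A) = 7.1² + 13.4² − 2·7.1·13.4·0.11 = 229.97 − 20.9308 = 209.039.
Because errors are independent across components, Cov(Tᵢ,Tⱼ) = Cov(Xᵢ,Xⱼ); the off-diagonal part of the true-score variance is the same as above.
True-score variance = [7.1²·0.60 + 13.4²·0.78] − 20.9308 = 170.303 − 20.9308 = 149.372.
Reliability = 149.372 / 209.039 = 0.7146.

0.7146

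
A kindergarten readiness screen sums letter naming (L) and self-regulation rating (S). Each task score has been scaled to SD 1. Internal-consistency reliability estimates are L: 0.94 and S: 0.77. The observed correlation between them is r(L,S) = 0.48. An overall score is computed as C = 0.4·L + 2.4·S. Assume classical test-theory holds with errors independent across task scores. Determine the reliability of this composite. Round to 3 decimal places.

Var(C) = 0.4² + 2.4² + 2·[0.96·0.48] = 5.92 + 0.9216 = 6.8416.
Under uncorrelated errors the observed covariances equal the true-score covariances, so only the own-variance terms attenuate.
True-score variance = [0.4²·0.94 + 2.4²·0.77] + 0.9216 = 4.5856 + 0.9216 = 5.5072.
Reliability = 5.5072 / 6.8416 = 0.805.

0.805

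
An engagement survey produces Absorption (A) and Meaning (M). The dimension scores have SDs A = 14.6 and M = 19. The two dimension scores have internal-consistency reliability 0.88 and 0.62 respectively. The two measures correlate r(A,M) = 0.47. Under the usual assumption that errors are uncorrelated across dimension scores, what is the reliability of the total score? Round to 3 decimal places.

0.805

Var(A+M) = 14.6² + 19² + 2·[14.6·19·0.47] = 574.16 + 260.756 = 834.916.
With uncorrelated errors the cross-covariances are all true-score covariance, so they carry over unchanged; only the diagonal terms shrink to ρᵢσᵢ².
True-score variance = [14.6²·0.88 + 19²·0.62] + 260.756 = 411.401 + 260.756 = 672.157.
Reliability = 672.157 / 834.916 = 0.805.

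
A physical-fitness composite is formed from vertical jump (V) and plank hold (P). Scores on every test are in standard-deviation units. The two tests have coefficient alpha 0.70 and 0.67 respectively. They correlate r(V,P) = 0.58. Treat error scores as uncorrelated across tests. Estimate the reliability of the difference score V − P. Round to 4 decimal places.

0.2500

Var(V−P) = 1 + 1 − 2·0.58 = 2 − 1.16 = 0.84.
Because errors are independent across components, Cov(Tᵢ,Tⱼ) = Cov(Xᵢ,Xⱼ); the off-diagonal part of the true-score variance is the same as above.
True-score variance = [0.70 + 0.67] − 1.16 = 1.37 − 1.16 = 0.21.
Reliability = 0.21 / 0.84 = 0.2500.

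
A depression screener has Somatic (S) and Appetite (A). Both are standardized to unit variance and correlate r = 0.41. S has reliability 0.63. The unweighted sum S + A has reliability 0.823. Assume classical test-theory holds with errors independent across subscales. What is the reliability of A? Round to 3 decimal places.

0.871

Var(S+A) = 2 + 2·0.41 = 2.820.
True-score variance = ρ_S + ρ_A + 2·0.41, so 0.823 = (0.63 + ρ_A + 0.82) / 2.820.
ρ_A = 0.823·2.820 − 0.63 − 0.82 = 0.871.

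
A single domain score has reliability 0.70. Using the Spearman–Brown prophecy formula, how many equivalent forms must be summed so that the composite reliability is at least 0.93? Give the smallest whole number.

k ≥ ρ*(1−ρ₁)/(ρ₁(1−ρ*)) = 0.93·0.30 / (0.70·0.07) = 5.694.
Smallest integer k = 6.

6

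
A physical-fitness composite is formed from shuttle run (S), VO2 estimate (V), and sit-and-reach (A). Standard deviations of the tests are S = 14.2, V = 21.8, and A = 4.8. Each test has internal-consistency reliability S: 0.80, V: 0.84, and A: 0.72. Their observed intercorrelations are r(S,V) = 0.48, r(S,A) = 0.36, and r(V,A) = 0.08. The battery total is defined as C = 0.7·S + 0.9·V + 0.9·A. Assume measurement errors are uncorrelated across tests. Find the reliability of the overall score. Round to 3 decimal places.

0.882

Var(C) = 0.7²·14.2² + 0.9²·21.8² + 0.9²·4.8² + 2·[0.63·14.2·21.8·0.48 + 0.63·14.2·4.8·0.36 + 0.81·21.8·4.8·0.08] = 502.41 + 231.701 = 734.111.
With uncorrelated errors the cross-covariances are all true-score covariance, so they carry over unchanged; only the diagonal terms shrink to ρᵢσᵢ².
True-score variance = [0.7²·14.2²·0.80 + 0.9²·21.8²·0.84 + 0.9²·4.8²·0.72] + 231.701 = 415.833 + 231.701 = 647.534.
Reliability = 647.534 / 734.111 = 0.882.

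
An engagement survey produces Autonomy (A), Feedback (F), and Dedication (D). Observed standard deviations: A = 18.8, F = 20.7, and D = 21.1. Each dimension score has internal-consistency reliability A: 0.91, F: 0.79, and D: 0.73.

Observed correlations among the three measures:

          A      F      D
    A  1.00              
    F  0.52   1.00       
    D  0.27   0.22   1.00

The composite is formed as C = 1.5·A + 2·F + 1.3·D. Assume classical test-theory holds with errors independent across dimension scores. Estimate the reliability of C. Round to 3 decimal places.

Var(C) = 1.5²·18.8² + 2²·20.7² + 1.3²·21.1² + 2·[3·18.8·20.7·0.52 + 1.95·18.8·21.1·0.27 + 2.6·20.7·21.1·0.22] = 3261.6 + 2131.55 = 5393.15.
With uncorrelated errors the cross-covariances are all true-score covariance, so they carry over unchanged; only the diagonal terms shrink to ρᵢσᵢ².
True-score variance = [1.5²·18.8²·0.91 + 2²·20.7²·0.79 + 1.3²·21.1²·0.73] + 2131.55 = 2626.95 + 2131.55 = 4758.5.
Reliability = 4758.5 / 5393.15 = 0.882.

0.882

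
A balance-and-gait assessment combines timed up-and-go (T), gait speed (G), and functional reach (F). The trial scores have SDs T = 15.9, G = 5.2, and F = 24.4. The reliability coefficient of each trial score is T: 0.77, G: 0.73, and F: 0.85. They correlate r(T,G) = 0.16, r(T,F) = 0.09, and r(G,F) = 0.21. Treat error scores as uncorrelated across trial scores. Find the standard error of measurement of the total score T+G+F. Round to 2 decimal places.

Var(total) = 875.21 + 149.58 = 1024.79.
True-score variance = 720.459 + 149.58 = 870.039, so reliability = 0.8490.
Error variance = 1024.79 − 870.039 = 154.751; SEM = √154.751 = 12.44.

12.44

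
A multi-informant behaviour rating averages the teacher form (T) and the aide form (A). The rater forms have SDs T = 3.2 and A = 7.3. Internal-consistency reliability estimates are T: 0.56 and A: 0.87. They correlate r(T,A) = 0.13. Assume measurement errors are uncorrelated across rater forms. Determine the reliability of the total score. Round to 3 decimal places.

0.836

Var(T+A) = 3.2² + 7.3² + 2·[3.2·7.3·0.13] = 63.53 + 6.0736 = 69.6036.
Under uncorrelated errors the observed covariances equal the true-score covariances, so only the own-variance terms attenuate.
True-score variance = [3.2²·0.56 + 7.3²·0.87] + 6.0736 = 52.0967 + 6.0736 = 58.1703.
Reliability = 58.1703 / 69.6036 = 0.836.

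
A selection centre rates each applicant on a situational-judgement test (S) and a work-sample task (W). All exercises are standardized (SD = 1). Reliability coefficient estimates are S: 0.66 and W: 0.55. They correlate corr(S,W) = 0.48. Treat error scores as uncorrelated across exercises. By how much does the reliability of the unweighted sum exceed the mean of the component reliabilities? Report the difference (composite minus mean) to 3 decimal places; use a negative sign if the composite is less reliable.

Var(sum) = 2 + 0.96 = 2.96; true-score variance = 1.21 + 0.96 = 2.17; composite reliability = 0.7331.
Mean component reliability = 0.6050.
Difference = 0.7331 − 0.6050 = 0.128.

0.128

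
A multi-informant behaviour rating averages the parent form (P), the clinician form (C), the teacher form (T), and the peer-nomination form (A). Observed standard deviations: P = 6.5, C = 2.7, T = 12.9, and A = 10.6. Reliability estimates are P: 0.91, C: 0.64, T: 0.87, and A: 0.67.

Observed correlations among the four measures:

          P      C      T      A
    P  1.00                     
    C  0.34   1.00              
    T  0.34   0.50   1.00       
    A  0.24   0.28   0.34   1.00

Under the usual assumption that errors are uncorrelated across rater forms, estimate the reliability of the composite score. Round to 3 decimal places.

Var(P+C+T+A) = 6.5² + 2.7² + 12.9² + 10.6² + 2·[6.5·2.7·0.34 + 6.5·12.9·0.34 + 6.5·10.6·0.24 + 2.7·12.9·0.50 + 2.7·10.6·0.28 + 12.9·10.6·0.34] = 328.31 + 245.864 = 574.174.
Because errors are independent across components, Cov(Tᵢ,Tⱼ) = Cov(Xᵢ,Xⱼ); the off-diagonal part of the true-score variance is the same as above.
True-score variance = [6.5²·0.91 + 2.7²·0.64 + 12.9²·0.87 + 10.6²·0.67] + 245.864 = 263.171 + 245.864 = 509.035.
Reliability = 509.035 / 574.174 = 0.887.

0.887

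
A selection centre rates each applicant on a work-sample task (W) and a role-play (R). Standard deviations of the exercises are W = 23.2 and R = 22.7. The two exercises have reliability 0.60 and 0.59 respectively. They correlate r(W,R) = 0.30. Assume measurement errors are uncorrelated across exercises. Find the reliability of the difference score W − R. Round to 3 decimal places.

0.422

Var(W−R) = 23.2² + 22.7² − 2·23.2·22.7·0.30 = 1053.53 − 315.984 = 737.546.
Because errors are independent across components, Cov(Tᵢ,Tⱼ) = Cov(Xᵢ,Xⱼ); the off-diagonal part of the true-score variance is the same as above.
True-score variance = [23.2²·0.60 + 22.7²·0.59] − 315.984 = 626.965 − 315.984 = 310.981.
Reliability = 310.981 / 737.546 = 0.422.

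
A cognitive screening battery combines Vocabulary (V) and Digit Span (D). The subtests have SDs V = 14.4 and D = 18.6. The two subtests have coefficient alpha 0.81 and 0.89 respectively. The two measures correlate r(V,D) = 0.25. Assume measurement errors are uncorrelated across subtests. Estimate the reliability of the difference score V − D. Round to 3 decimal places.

0.815

Var(V−D) = 14.4² + 18.6² − 2·14.4·18.6·0.25 = 553.32 − 133.92 = 419.4.
With uncorrelated errors the cross-covariances are all true-score covariance, so they carry over unchanged; only the diagonal terms shrink to ρᵢσᵢ².
True-score variance = [14.4²·0.81 + 18.6²·0.89] − 133.92 = 475.866 − 133.92 = 341.946.
Reliability = 341.946 / 419.4 = 0.815.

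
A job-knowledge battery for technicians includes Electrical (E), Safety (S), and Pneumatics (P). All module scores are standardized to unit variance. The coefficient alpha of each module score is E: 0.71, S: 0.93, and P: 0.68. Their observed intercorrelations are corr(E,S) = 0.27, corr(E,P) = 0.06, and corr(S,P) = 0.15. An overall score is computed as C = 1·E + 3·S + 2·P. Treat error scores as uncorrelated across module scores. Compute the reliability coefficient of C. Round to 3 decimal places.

Var(C) = 1 + 3² + 2² + 2·[3·0.27 + 2·0.06 + 6·0.15] = 14 + 3.66 = 17.66.
With uncorrelated errors the cross-covariances are all true-score covariance, so they carry over unchanged; only the diagonal terms shrink to ρᵢσᵢ².
True-score variance = [0.71 + 3²·0.93 + 2²·0.68] + 3.66 = 11.8 + 3.66 = 15.46.
Reliability = 15.46 / 17.66 = 0.875.

0.875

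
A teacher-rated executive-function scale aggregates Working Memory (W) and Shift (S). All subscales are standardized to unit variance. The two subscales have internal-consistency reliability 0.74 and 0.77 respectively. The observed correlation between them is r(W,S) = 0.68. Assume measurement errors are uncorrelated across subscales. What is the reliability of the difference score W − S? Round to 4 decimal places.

0.2344

Var(W−S) = 1 + 1 − 2·0.68 = 2 − 1.36 = 0.64.
With uncorrelated errors the cross-covariances are all true-score covariance, so they carry over unchanged; only the diagonal terms shrink to ρᵢσᵢ².
True-score variance = [0.74 + 0.77] − 1.36 = 1.51 − 1.36 = 0.15.
Reliability = 0.15 / 0.64 = 0.2344.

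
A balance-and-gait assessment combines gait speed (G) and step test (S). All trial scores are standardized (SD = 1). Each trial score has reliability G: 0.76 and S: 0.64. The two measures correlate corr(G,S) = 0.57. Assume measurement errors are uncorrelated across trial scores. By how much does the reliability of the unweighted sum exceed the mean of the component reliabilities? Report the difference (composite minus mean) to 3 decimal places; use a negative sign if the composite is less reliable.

0.109

Var(sum) = 2 + 1.14 = 3.14; true-score variance = 1.4 + 1.14 = 2.54; composite reliability = 0.8089.
Mean component reliability = 0.7000.
Difference = 0.8089 − 0.7000 = 0.109.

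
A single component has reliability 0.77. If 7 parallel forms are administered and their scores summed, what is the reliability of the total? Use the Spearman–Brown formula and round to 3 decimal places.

0.959

ρ_k = kρ / (1 + (k−1)ρ) = 7·0.77 / (1 + 6·0.77) = 5.390 / 5.620 = 0.959.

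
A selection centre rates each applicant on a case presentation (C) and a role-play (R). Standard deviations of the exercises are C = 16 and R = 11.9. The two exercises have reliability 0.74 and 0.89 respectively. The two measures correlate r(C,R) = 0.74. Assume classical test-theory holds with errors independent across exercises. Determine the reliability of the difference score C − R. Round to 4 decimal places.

0.2908

Var(C−R) = 16² + 11.9² − 2·16·11.9·0.74 = 397.61 − 281.792 = 115.818.
Under uncorrelated errors the observed covariances equal the true-score covariances, so only the own-variance terms attenuate.
True-score variance = [16²·0.74 + 11.9²·0.89] − 281.792 = 315.473 − 281.792 = 33.6809.
Reliability = 33.6809 / 115.818 = 0.2908.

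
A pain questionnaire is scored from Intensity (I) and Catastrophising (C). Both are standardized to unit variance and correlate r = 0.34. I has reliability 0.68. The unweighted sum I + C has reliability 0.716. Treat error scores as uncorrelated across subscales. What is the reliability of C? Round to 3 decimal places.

Var(I+C) = 2 + 2·0.34 = 2.680.
True-score variance = ρ_I + ρ_C + 2·0.34, so 0.716 = (0.68 + ρ_C + 0.68) / 2.680.
ρ_C = 0.716·2.680 − 0.68 − 0.68 = 0.559.

0.559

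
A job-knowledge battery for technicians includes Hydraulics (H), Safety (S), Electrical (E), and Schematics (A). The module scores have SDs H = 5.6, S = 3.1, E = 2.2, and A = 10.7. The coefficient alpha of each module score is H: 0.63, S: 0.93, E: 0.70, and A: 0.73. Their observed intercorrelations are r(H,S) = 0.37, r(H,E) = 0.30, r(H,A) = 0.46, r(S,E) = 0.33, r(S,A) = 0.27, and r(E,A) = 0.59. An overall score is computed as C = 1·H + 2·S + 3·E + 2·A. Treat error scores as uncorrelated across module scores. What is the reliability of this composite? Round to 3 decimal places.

0.848

Var(C) = 5.6² + 2²·3.1² + 3²·2.2² + 2²·10.7² + 2·[2·5.6·3.1·0.37 + 3·5.6·2.2·0.30 + 2·5.6·10.7·0.46 + 6·3.1·2.2·0.33 + 4·3.1·10.7·0.27 + 6·2.2·10.7·0.59] = 571.32 + 423.439 = 994.759.
With uncorrelated errors the cross-covariances are all true-score covariance, so they carry over unchanged; only the diagonal terms shrink to ρᵢσᵢ².
True-score variance = [5.6²·0.63 + 2²·3.1²·0.93 + 3²·2.2²·0.70 + 2²·10.7²·0.73] + 423.439 = 420.309 + 423.439 = 843.748.
Reliability = 843.748 / 994.759 = 0.848.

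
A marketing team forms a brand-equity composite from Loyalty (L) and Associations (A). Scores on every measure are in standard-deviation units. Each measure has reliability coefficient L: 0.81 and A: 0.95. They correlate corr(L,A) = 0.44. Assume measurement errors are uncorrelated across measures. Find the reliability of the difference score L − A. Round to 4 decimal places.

Var(L−A) = 1 + 1 − 2·0.44 = 2 − 0.88 = 1.12.
With uncorrelated errors the cross-covariances are all true-score covariance, so they carry over unchanged; only the diagonal terms shrink to ρᵢσᵢ².
True-score variance = [0.81 + 0.95] − 0.88 = 1.76 − 0.88 = 0.88.
Reliability = 0.88 / 1.12 = 0.7857.

0.7857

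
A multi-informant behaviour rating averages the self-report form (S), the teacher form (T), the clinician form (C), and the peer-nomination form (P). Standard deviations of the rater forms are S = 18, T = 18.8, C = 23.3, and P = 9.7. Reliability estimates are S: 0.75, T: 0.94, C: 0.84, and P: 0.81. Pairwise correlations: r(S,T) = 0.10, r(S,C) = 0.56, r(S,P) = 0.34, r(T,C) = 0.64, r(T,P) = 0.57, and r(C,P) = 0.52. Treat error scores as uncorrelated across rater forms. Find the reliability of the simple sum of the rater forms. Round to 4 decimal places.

0.9304

Var(S+T+C+P) = 18² + 18.8² + 23.3² + 9.7² + 2·[18·18.8·0.10 + 18·23.3·0.56 + 18·9.7·0.34 + 18.8·23.3·0.64 + 18.8·9.7·0.57 + 23.3·9.7·0.52] = 1314.42 + 1659.77 = 2974.19.
Because errors are independent across components, Cov(Tᵢ,Tⱼ) = Cov(Xᵢ,Xⱼ); the off-diagonal part of the true-score variance is the same as above.
True-score variance = [18²·0.75 + 18.8²·0.94 + 23.3²·0.84 + 9.7²·0.81] + 1659.77 = 1107.47 + 1659.77 = 2767.24.
Reliability = 2767.24 / 2974.19 = 0.9304.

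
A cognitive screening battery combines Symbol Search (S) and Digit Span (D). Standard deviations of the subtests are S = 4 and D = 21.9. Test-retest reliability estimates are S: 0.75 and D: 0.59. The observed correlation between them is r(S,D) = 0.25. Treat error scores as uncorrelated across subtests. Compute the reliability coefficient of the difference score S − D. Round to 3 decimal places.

Var(S−D) = 4² + 21.9² − 2·4·21.9·0.25 = 495.61 − 43.8 = 451.81.
Because errors are independent across components, Cov(Tᵢ,Tⱼ) = Cov(Xᵢ,Xⱼ); the off-diagonal part of the true-score variance is the same as above.
True-score variance = [4²·0.75 + 21.9²·0.59] − 43.8 = 294.97 − 43.8 = 251.17.
Reliability = 251.17 / 451.81 = 0.556.

0.556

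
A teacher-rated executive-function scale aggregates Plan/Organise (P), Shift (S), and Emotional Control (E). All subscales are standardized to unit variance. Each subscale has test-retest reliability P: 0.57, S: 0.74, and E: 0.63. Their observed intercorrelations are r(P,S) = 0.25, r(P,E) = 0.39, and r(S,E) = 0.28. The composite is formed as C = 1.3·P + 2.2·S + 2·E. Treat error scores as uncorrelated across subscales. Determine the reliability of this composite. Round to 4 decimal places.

0.7894

Var(C) = 1.3² + 2.2² + 2² + 2·[2.86·0.25 + 2.6·0.39 + 4.4·0.28] = 10.53 + 5.922 = 16.452.
With uncorrelated errors the cross-covariances are all true-score covariance, so they carry over unchanged; only the diagonal terms shrink to ρᵢσᵢ².
True-score variance = [1.3²·0.57 + 2.2²·0.74 + 2²·0.63] + 5.922 = 7.0649 + 5.922 = 12.9869.
Reliability = 12.9869 / 16.452 = 0.7894.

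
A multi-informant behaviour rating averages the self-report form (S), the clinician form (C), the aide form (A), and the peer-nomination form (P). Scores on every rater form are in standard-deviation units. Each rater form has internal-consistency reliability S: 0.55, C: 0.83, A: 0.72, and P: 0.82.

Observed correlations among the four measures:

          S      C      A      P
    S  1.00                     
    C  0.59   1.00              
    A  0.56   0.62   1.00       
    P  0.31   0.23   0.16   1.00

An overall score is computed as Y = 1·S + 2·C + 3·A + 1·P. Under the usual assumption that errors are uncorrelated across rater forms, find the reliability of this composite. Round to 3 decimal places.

Var(Y) = 1 + 2² + 3² + 1 + 2·[2·0.59 + 3·0.56 + 0.31 + 6·0.62 + 2·0.23 + 3·0.16] = 15 + 15.66 = 30.66.
With uncorrelated errors the cross-covariances are all true-score covariance, so they carry over unchanged; only the diagonal terms shrink to ρᵢσᵢ².
True-score variance = [0.55 + 2²·0.83 + 3²·0.72 + 0.82] + 15.66 = 11.17 + 15.66 = 26.83.
Reliability = 26.83 / 30.66 = 0.875.

0.875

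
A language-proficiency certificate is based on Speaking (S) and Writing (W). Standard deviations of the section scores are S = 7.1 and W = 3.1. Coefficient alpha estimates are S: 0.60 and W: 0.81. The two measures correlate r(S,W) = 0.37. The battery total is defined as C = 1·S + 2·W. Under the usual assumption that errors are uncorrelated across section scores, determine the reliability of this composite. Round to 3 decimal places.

Var(C) = 7.1² + 2²·3.1² + 2·[2·7.1·3.1·0.37] = 88.85 + 32.5748 = 121.425.
Under uncorrelated errors the observed covariances equal the true-score covariances, so only the own-variance terms attenuate.
True-score variance = [7.1²·0.60 + 2²·3.1²·0.81] + 32.5748 = 61.3824 + 32.5748 = 93.9572.
Reliability = 93.9572 / 121.425 = 0.774.

0.774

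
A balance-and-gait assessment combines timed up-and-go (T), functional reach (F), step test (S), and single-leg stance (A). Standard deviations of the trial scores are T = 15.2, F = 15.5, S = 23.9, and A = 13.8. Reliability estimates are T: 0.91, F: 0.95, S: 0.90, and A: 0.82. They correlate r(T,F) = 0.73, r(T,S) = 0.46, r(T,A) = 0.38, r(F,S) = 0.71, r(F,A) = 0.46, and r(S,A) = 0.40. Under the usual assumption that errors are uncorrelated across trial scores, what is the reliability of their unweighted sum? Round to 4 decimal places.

0.9594

Var(T+F+S+A) = 15.2² + 15.5² + 23.9² + 13.8² + 2·[15.2·15.5·0.73 + 15.2·23.9·0.46 + 15.2·13.8·0.38 + 15.5·23.9·0.71 + 15.5·13.8·0.46 + 23.9·13.8·0.40] = 1232.94 + 1824.29 = 3057.23.
With uncorrelated errors the cross-covariances are all true-score covariance, so they carry over unchanged; only the diagonal terms shrink to ρᵢσᵢ².
True-score variance = [15.2²·0.91 + 15.5²·0.95 + 23.9²·0.90 + 13.8²·0.82] + 1824.29 = 1108.73 + 1824.29 = 2933.03.
Reliability = 2933.03 / 3057.23 = 0.9594.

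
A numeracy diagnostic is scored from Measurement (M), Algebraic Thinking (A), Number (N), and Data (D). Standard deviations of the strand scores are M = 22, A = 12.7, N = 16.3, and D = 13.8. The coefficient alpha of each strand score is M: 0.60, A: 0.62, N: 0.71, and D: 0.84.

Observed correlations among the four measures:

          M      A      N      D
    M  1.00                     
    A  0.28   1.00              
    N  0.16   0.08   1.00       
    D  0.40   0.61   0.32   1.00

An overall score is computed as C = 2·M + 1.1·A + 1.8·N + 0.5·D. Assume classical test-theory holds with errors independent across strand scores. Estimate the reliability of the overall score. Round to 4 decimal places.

Var(C) = 2²·22² + 1.1²·12.7² + 1.8²·16.3² + 0.5²·13.8² + 2·[2.2·22·12.7·0.28 + 3.6·22·16.3·0.16 + 22·13.8·0.40 + 1.98·12.7·16.3·0.08 + 0.55·12.7·13.8·0.61 + 0.9·16.3·13.8·0.32] = 3039.61 + 1312.95 = 4352.56.
Under uncorrelated errors the observed covariances equal the true-score covariances, so only the own-variance terms attenuate.
True-score variance = [2²·22²·0.60 + 1.1²·12.7²·0.62 + 1.8²·16.3²·0.71 + 0.5²·13.8²·0.84] + 1312.95 = 1933.79 + 1312.95 = 3246.74.
Reliability = 3246.74 / 4352.56 = 0.7459.

0.7459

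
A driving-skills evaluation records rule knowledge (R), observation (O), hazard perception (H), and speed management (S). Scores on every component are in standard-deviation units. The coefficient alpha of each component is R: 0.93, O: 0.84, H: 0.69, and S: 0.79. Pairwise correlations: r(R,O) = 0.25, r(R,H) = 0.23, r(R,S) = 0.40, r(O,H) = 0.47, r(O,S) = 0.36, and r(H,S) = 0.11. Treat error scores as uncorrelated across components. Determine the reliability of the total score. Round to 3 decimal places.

0.902

Var(R+O+H+S) = 4 + 2·[0.25 + 0.23 + 0.40 + 0.47 + 0.36 + 0.11] = 4 + 3.64 = 7.64.
Because errors are independent across components, Cov(Tᵢ,Tⱼ) = Cov(Xᵢ,Xⱼ); the off-diagonal part of the true-score variance is the same as above.
True-score variance = [0.93 + 0.84 + 0.69 + 0.79] + 3.64 = 3.25 + 3.64 = 6.89.
Reliability = 6.89 / 7.64 = 0.902.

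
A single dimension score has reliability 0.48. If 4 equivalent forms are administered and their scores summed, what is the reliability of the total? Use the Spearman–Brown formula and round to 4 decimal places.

0.7869

ρ_k = kρ / (1 + (k−1)ρ) = 4·0.48 / (1 + 3·0.48) = 1.920 / 2.440 = 0.7869.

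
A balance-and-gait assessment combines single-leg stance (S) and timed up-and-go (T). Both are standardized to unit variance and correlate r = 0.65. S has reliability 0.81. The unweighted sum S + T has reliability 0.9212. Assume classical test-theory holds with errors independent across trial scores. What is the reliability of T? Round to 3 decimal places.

0.930

Var(S+T) = 2 + 2·0.65 = 3.300.
True-score variance = ρ_S + ρ_T + 2·0.65, so 0.9212 = (0.81 + ρ_T + 1.30) / 3.300.
ρ_T = 0.9212·3.300 − 0.81 − 1.30 = 0.930.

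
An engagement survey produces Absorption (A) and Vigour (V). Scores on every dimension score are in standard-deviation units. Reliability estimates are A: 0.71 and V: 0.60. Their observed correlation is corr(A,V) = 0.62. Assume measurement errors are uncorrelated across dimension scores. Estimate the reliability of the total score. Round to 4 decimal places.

0.7870

Var(A+V) = 2 + 2·[0.62] = 2 + 1.24 = 3.24.
Because errors are independent across components, Cov(Tᵢ,Tⱼ) = Cov(Xᵢ,Xⱼ); the off-diagonal part of the true-score variance is the same as above.
True-score variance = [0.71 + 0.60] + 1.24 = 1.31 + 1.24 = 2.55.
Reliability = 2.55 / 3.24 = 0.7870.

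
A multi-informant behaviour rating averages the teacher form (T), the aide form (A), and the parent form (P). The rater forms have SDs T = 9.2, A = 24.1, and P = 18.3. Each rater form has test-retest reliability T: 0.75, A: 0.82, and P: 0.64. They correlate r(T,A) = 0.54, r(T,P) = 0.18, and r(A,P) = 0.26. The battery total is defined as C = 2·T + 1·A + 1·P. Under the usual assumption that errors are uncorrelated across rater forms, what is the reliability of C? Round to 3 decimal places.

0.851

Var(C) = 2²·9.2² + 24.1² + 18.3² + 2·[2·9.2·24.1·0.54 + 2·9.2·18.3·0.18 + 24.1·18.3·0.26] = 1254.26 + 829.47 = 2083.73.
Under uncorrelated errors the observed covariances equal the true-score covariances, so only the own-variance terms attenuate.
True-score variance = [2²·9.2²·0.75 + 24.1²·0.82 + 18.3²·0.64] + 829.47 = 944.514 + 829.47 = 1773.98.
Reliability = 1773.98 / 2083.73 = 0.851.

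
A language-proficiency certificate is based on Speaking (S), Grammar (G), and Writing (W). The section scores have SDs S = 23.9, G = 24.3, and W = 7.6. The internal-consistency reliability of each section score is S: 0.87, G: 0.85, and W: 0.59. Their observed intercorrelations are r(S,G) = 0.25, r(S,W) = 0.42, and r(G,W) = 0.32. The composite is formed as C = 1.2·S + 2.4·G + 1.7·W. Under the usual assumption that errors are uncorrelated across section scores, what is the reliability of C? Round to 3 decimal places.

Var(C) = 1.2²·23.9² + 2.4²·24.3² + 1.7²·7.6² + 2·[2.88·23.9·24.3·0.25 + 2.04·23.9·7.6·0.42 + 4.08·24.3·7.6·0.32] = 4390.69 + 1629.8 = 6020.49.
With uncorrelated errors the cross-covariances are all true-score covariance, so they carry over unchanged; only the diagonal terms shrink to ρᵢσᵢ².
True-score variance = [1.2²·23.9²·0.87 + 2.4²·24.3²·0.85 + 1.7²·7.6²·0.59] + 1629.8 = 3705.14 + 1629.8 = 5334.94.
Reliability = 5334.94 / 6020.49 = 0.886.

0.886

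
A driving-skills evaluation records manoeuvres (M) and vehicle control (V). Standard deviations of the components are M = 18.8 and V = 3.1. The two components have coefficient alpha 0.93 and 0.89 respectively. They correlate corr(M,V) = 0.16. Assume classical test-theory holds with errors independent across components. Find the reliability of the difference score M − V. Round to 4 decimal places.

0.9251

Var(M−V) = 18.8² + 3.1² − 2·18.8·3.1·0.16 = 363.05 − 18.6496 = 344.4.
Because errors are independent across components, Cov(Tᵢ,Tⱼ) = Cov(Xᵢ,Xⱼ); the off-diagonal part of the true-score variance is the same as above.
True-score variance = [18.8²·0.93 + 3.1²·0.89] − 18.6496 = 337.252 − 18.6496 = 318.603.
Reliability = 318.603 / 344.4 = 0.9251.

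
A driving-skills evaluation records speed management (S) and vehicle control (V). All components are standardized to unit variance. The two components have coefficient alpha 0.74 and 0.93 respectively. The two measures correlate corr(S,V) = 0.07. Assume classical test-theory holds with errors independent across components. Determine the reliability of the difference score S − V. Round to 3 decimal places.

Var(S−V) = 1 + 1 − 2·0.07 = 2 − 0.14 = 1.86.
With uncorrelated errors the cross-covariances are all true-score covariance, so they carry over unchanged; only the diagonal terms shrink to ρᵢσᵢ².
True-score variance = [0.74 + 0.93] − 0.14 = 1.67 − 0.14 = 1.53.
Reliability = 1.53 / 1.86 = 0.823.

0.823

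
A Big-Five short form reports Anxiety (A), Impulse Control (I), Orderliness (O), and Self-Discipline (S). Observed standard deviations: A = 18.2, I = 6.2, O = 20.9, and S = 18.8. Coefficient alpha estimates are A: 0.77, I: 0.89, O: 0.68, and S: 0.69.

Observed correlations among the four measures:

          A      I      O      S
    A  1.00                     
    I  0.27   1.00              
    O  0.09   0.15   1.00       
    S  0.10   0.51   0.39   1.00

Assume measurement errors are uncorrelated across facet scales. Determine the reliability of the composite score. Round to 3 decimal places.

0.819

Var(A+I+O+S) = 18.2² + 6.2² + 20.9² + 18.8² + 2·[18.2·6.2·0.27 + 18.2·20.9·0.09 + 18.2·18.8·0.10 + 6.2·20.9·0.15 + 6.2·18.8·0.51 + 20.9·18.8·0.39] = 1159.93 + 662.077 = 1822.01.
Under uncorrelated errors the observed covariances equal the true-score covariances, so only the own-variance terms attenuate.
True-score variance = [18.2²·0.77 + 6.2²·0.89 + 20.9²·0.68 + 18.8²·0.69] + 662.077 = 830.171 + 662.077 = 1492.25.
Reliability = 1492.25 / 1822.01 = 0.819.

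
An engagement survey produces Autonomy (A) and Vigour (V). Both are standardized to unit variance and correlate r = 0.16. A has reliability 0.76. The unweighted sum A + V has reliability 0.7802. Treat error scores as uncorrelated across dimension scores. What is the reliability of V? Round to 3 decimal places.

0.730

Var(A+V) = 2 + 2·0.16 = 2.320.
True-score variance = ρ_A + ρ_V + 2·0.16, so 0.7802 = (0.76 + ρ_V + 0.32) / 2.320.
ρ_V = 0.7802·2.320 − 0.76 − 0.32 = 0.730.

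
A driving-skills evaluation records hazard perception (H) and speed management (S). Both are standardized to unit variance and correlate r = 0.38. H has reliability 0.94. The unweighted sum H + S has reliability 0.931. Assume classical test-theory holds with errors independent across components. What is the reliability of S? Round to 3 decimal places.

Var(H+S) = 2 + 2·0.38 = 2.760.
True-score variance = ρ_H + ρ_S + 2·0.38, so 0.931 = (0.94 + ρ_S + 0.76) / 2.760.
ρ_S = 0.931·2.760 − 0.94 − 0.76 = 0.870.

0.870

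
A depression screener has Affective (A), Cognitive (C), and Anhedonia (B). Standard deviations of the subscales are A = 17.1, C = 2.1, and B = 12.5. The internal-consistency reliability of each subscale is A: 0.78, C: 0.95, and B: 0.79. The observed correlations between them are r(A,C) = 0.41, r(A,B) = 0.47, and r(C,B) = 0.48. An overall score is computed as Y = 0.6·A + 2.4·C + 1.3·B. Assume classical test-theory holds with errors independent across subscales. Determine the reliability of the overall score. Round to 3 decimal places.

Var(Y) = 0.6²·17.1² + 2.4²·2.1² + 1.3²·12.5² + 2·[1.44·17.1·2.1·0.41 + 0.78·17.1·12.5·0.47 + 3.12·2.1·12.5·0.48] = 394.732 + 277.748 = 672.48.
Because errors are independent across components, Cov(Tᵢ,Tⱼ) = Cov(Xᵢ,Xⱼ); the off-diagonal part of the true-score variance is the same as above.
True-score variance = [0.6²·17.1²·0.78 + 2.4²·2.1²·0.95 + 1.3²·12.5²·0.79] + 277.748 = 314.85 + 277.748 = 592.598.
Reliability = 592.598 / 672.48 = 0.881.

0.881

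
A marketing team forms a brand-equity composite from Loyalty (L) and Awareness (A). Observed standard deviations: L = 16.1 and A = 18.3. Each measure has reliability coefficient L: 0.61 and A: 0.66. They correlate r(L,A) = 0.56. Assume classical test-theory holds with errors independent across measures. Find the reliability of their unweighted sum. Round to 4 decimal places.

Var(L+A) = 16.1² + 18.3² + 2·[16.1·18.3·0.56] = 594.1 + 329.986 = 924.086.
Under uncorrelated errors the observed covariances equal the true-score covariances, so only the own-variance terms attenuate.
True-score variance = [16.1²·0.61 + 18.3²·0.66] + 329.986 = 379.146 + 329.986 = 709.131.
Reliability = 709.131 / 924.086 = 0.7674.

0.7674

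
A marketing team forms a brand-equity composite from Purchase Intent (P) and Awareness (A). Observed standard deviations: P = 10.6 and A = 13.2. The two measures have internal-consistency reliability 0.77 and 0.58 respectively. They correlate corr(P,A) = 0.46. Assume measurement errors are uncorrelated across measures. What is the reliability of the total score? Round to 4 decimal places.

0.7616

Var(P+A) = 10.6² + 13.2² + 2·[10.6·13.2·0.46] = 286.6 + 128.726 = 415.326.
Because errors are independent across components, Cov(Tᵢ,Tⱼ) = Cov(Xᵢ,Xⱼ); the off-diagonal part of the true-score variance is the same as above.
True-score variance = [10.6²·0.77 + 13.2²·0.58] + 128.726 = 187.576 + 128.726 = 316.303.
Reliability = 316.303 / 415.326 = 0.7616.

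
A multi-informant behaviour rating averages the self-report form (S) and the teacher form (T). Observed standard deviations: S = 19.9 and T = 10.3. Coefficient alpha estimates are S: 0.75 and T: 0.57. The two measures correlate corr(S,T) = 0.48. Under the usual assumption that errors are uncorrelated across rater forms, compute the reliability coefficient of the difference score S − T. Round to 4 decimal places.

0.5263

Var(S−T) = 19.9² + 10.3² − 2·19.9·10.3·0.48 = 502.1 − 196.771 = 305.329.
Under uncorrelated errors the observed covariances equal the true-score covariances, so only the own-variance terms attenuate.
True-score variance = [19.9²·0.75 + 10.3²·0.57] − 196.771 = 357.479 − 196.771 = 160.708.
Reliability = 160.708 / 305.329 = 0.5263.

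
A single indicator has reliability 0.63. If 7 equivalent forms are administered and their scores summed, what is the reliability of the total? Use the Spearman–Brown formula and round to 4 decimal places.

ρ_k = kρ / (1 + (k−1)ρ) = 7·0.63 / (1 + 6·0.63) = 4.410 / 4.780 = 0.9226.

0.9226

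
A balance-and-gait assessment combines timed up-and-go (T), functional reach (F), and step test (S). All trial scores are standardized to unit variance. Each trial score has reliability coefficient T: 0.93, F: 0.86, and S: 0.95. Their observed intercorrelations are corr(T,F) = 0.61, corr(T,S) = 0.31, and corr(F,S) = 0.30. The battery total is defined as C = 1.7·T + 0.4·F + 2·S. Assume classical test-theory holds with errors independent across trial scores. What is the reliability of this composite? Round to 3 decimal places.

Var(C) = 1.7² + 0.4² + 2² + 2·[0.68·0.61 + 3.4·0.31 + 0.8·0.30] = 7.05 + 3.4176 = 10.4676.
With uncorrelated errors the cross-covariances are all true-score covariance, so they carry over unchanged; only the diagonal terms shrink to ρᵢσᵢ².
True-score variance = [1.7²·0.93 + 0.4²·0.86 + 2²·0.95] + 3.4176 = 6.6253 + 3.4176 = 10.0429.
Reliability = 10.0429 / 10.4676 = 0.959.

0.959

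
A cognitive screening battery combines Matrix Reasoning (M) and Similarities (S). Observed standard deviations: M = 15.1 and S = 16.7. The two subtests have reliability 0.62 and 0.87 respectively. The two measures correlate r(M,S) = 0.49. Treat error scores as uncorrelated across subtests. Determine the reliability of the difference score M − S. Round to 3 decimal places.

Var(M−S) = 15.1² + 16.7² − 2·15.1·16.7·0.49 = 506.9 − 247.127 = 259.773.
With uncorrelated errors the cross-covariances are all true-score covariance, so they carry over unchanged; only the diagonal terms shrink to ρᵢσᵢ².
True-score variance = [15.1²·0.62 + 16.7²·0.87] − 247.127 = 384 − 247.127 = 136.874.
Reliability = 136.874 / 259.773 = 0.527.

0.527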